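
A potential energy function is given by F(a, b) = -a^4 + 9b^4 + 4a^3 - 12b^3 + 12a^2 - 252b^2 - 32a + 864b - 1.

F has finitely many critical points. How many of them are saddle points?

F separates as a function of a plus a function of b, so ∇F=0 decouples.
∂F/∂a = -4(a - 4)(a - 1)(a + 2) = 0 at a ∈ {-2, 1, 4}; ∂F/∂b = 36(b - 3)(b - 2)(b + 4) = 0 at b ∈ {-4, 2, 3}.
The Hessian is diagonal: diag(F_aa, F_bb). Second derivatives: F_aa(-2)=-72, F_aa(1)=36, F_aa(4)=-72; F_bb(-4)=1512, F_bb(2)=-216, F_bb(3)=252.
Saddle points occur where the two diagonal entries have opposite signs: (-2, -4), (-2, 3), (1, 2), (4, -4), (4, 3). Count: 5.

5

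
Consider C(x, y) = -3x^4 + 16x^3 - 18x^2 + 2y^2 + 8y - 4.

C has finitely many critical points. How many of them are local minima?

1

C separates as a function of x plus a function of y, so ∇C=0 decouples.
∂C/∂x = -12x(x - 3)(x - 1) = 0 at x ∈ {0, 1, 3}; ∂C/∂y = 4(y + 2) = 0 at y ∈ {-2}.
The Hessian is diagonal: diag(C_xx, C_yy). Second derivatives: C_xx(0)=-36, C_xx(1)=24, C_xx(3)=-72; C_yy(-2)=4.
Local minima occur where both diagonal entries positive: (1, -2). Count: 1.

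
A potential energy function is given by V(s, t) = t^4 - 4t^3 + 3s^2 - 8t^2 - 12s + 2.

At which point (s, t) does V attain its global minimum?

(2, 4)

V(s,t) separates as P(s) + Q(t) + 2, so its minimum is min P + min Q + 2.
P'(s) = 6s - 12 vanishes at s ∈ {2}; Q'(t) = 4t(t - 4)(t + 1) vanishes at t ∈ {-1, 0, 4}.
Local minima of P (where P''>0): P(2)=-12. Local minima of Q: Q(-1)=-3, Q(4)=-128.
So the global minimum of V is P(2) + Q(4) + 2 = -12 − 128 + 2 = -138, attained at (2, 4).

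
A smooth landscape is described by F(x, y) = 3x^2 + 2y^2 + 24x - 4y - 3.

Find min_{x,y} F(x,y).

-53

F(x,y) separates as P(x) + Q(y) − 3, so its minimum is min P + min Q − 3.
P'(x) = 6x + 24 vanishes at x ∈ {-4}; Q'(y) = 4y - 4 vanishes at y ∈ {1}.
Local minima of P (where P''>0): P(-4)=-48. Local minima of Q: Q(1)=-2.
So the global minimum of F is P(-4) + Q(1) − 3 = -48 − 2 − 3 = -53, attained at (-4, 1).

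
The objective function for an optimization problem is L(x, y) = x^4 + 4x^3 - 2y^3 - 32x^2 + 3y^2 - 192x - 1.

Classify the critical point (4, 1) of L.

The mixed partial ∂²L/∂x∂y is 0, so the Hessian at any point is diag(L_xx, L_yy) = diag(4(3x^2 + 6x - 16), 6(-2y + 1)).
At (4, 1): H = diag(224, -6).
The eigenvalues have opposite signs, so H is indefinite: a saddle point.

saddle point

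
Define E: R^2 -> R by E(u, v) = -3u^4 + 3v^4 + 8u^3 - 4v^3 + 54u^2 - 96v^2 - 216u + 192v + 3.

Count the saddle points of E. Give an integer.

E separates as a function of u plus a function of v, so ∇E=0 decouples.
∂E/∂u = -12(u - 3)(u - 2)(u + 3) = 0 at u ∈ {-3, 2, 3}; ∂E/∂v = 12(v - 4)(v - 1)(v + 4) = 0 at v ∈ {-4, 1, 4}.
The Hessian is diagonal: diag(E_uu, E_vv). Second derivatives: E_uu(-3)=-360, E_uu(2)=60, E_uu(3)=-72; E_vv(-4)=480, E_vv(1)=-180, E_vv(4)=288.
Saddle points occur where the two diagonal entries have opposite signs: (-3, -4), (-3, 4), (2, 1), (3, -4), (3, 4). Count: 5.

5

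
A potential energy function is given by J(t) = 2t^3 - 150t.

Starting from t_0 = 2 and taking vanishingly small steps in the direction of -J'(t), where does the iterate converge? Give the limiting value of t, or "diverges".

J'(t) = 6(t - 5)(t + 5), so J'(2) = -126.
Gradient descent moves in the -J' direction, i.e. t is increasing.
The nearest critical point in that direction is t = 5, where J'' = 60 > 0 (a local minimum). The iterate converges there.

5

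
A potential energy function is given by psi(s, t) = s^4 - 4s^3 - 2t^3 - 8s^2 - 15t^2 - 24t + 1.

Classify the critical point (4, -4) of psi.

The mixed partial ∂²psi/∂s∂t is 0, so the Hessian at any point is diag(psi_ss, psi_tt) = diag(4(3s^2 - 6s - 4), -6(2t + 5)).
At (4, -4): H = diag(80, 18).
Both eigenvalues are positive, so H is positive definite: a local minimum.

local minimum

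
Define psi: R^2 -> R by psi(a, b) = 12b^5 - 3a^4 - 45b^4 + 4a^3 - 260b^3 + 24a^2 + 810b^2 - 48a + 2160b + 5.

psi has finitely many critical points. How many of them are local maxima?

4

psi separates as a function of a plus a function of b, so ∇psi=0 decouples.
∂psi/∂a = -12(a - 2)(a - 1)(a + 2) = 0 at a ∈ {-2, 1, 2}; ∂psi/∂b = 60(b - 4)(b - 3)(b + 1)(b + 3) = 0 at b ∈ {-3, -1, 3, 4}.
The Hessian is diagonal: diag(psi_aa, psi_bb). Second derivatives: psi_aa(-2)=-144, psi_aa(1)=36, psi_aa(2)=-48; psi_bb(-3)=-5040, psi_bb(-1)=2400, psi_bb(3)=-1440, psi_bb(4)=2100.
Local maxima occur where both diagonal entries negative: (-2, -3), (-2, 3), (2, -3), (2, 3). Count: 4.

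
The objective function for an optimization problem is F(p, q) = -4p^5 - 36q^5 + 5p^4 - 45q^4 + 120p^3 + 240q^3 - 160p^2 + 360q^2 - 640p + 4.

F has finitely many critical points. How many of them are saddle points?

8

F separates as a function of p plus a function of q, so ∇F=0 decouples.
∂F/∂p = -20(p - 4)(p - 2)(p + 1)(p + 4) = 0 at p ∈ {-4, -1, 2, 4}; ∂F/∂q = -180q(q - 2)(q + 1)(q + 2) = 0 at q ∈ {-2, -1, 0, 2}.
The Hessian is diagonal: diag(F_pp, F_qq). Second derivatives: F_pp(-4)=2880, F_pp(-1)=-900, F_pp(2)=720, F_pp(4)=-1600; F_qq(-2)=1440, F_qq(-1)=-540, F_qq(0)=720, F_qq(2)=-4320.
Saddle points occur where the two diagonal entries have opposite signs: (-4, -1), (-4, 2), (-1, -2), (-1, 0), (2, -1), (2, 2), (4, -2), (4, 0). Count: 8.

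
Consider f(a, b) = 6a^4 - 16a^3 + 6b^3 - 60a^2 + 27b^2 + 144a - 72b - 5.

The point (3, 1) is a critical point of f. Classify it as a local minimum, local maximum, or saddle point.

The mixed partial ∂²f/∂a∂b is 0, so the Hessian at any point is diag(f_aa, f_bb) = diag(24(3a^2 - 4a - 5), 18(2b + 3)).
At (3, 1): H = diag(240, 90).
Both eigenvalues are positive, so H is positive definite: a local minimum.

local minimum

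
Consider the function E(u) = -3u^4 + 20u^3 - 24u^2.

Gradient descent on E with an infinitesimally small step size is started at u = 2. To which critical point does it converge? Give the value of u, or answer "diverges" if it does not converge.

1

E'(u) = -12u(u - 4)(u - 1), so E'(2) = 48.
Gradient descent moves in the -E' direction, i.e. u is decreasing.
The nearest critical point in that direction is u = 1, where E'' = 36 > 0 (a local minimum). The iterate converges there.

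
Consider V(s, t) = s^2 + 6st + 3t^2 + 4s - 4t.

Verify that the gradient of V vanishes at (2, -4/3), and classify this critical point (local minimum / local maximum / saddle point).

∇V = (2s + 6t + 4, 6s + 6t - 4); substituting (2, -4/3) gives ∇V = (0, 0), so (2, -4/3) is indeed a critical point.
The Hessian of V is constant: H = [[2, 6], [6, 6]].
det(H) = 2·6 − 6² = -24.
Since det(H) < 0, H is indefinite and the critical point is a saddle point.

saddle point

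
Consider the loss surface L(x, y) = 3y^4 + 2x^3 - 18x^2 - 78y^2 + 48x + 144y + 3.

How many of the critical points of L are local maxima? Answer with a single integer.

L separates as a function of x plus a function of y, so ∇L=0 decouples.
∂L/∂x = 6(x - 4)(x - 2) = 0 at x ∈ {2, 4}; ∂L/∂y = 12(y - 3)(y - 1)(y + 4) = 0 at y ∈ {-4, 1, 3}.
The Hessian is diagonal: diag(L_xx, L_yy). Second derivatives: L_xx(2)=-12, L_xx(4)=12; L_yy(-4)=420, L_yy(1)=-120, L_yy(3)=168.
Local maxima occur where both diagonal entries negative: (2, 1). Count: 1.

1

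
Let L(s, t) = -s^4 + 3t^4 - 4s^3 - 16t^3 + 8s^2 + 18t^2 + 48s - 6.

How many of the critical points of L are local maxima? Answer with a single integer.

L separates as a function of s plus a function of t, so ∇L=0 decouples.
∂L/∂s = -4(s - 2)(s + 2)(s + 3) = 0 at s ∈ {-3, -2, 2}; ∂L/∂t = 12t(t - 3)(t - 1) = 0 at t ∈ {0, 1, 3}.
The Hessian is diagonal: diag(L_ss, L_tt). Second derivatives: L_ss(-3)=-20, L_ss(-2)=16, L_ss(2)=-80; L_tt(0)=36, L_tt(1)=-24, L_tt(3)=72.
Local maxima occur where both diagonal entries negative: (-3, 1), (2, 1). Count: 2.

2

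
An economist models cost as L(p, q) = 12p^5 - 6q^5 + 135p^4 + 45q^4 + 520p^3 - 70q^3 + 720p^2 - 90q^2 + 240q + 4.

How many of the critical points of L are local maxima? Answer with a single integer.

4

L separates as a function of p plus a function of q, so ∇L=0 decouples.
∂L/∂p = 60p(p + 2)(p + 3)(p + 4) = 0 at p ∈ {-4, -3, -2, 0}; ∂L/∂q = -30(q - 4)(q - 2)(q - 1)(q + 1) = 0 at q ∈ {-1, 1, 2, 4}.
The Hessian is diagonal: diag(L_pp, L_qq). Second derivatives: L_pp(-4)=-480, L_pp(-3)=180, L_pp(-2)=-240, L_pp(0)=1440; L_qq(-1)=900, L_qq(1)=-180, L_qq(2)=180, L_qq(4)=-900.
Local maxima occur where both diagonal entries negative: (-4, 1), (-4, 4), (-2, 1), (-2, 4). Count: 4.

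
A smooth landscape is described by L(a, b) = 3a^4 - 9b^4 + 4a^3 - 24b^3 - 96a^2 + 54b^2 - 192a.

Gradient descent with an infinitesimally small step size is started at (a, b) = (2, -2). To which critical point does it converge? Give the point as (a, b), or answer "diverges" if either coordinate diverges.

L is separable, so gradient descent decouples: a follows -∂L/∂a, b follows -∂L/∂b.
∂L/∂a = 12(a - 4)(a + 1)(a + 4); at a=2 this is -432, so a increases.
∂L/∂b = -36b(b - 1)(b + 3); at b=-2 this is -216, so b increases.
a converges to its nearest critical value 4 (a local min of the a-part); b converges to 0. The iterate converges to (4, 0).

(4, 0)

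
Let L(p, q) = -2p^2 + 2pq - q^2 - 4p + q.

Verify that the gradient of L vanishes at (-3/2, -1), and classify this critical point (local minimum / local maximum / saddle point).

local maximum

∇L = (-4p + 2q - 4, 2p - 2q + 1); substituting (-3/2, -1) gives ∇L = (0, 0), so (-3/2, -1) is indeed a critical point.
The Hessian of L is constant: H = [[-4, 2], [2, -2]].
det(H) = (-4)·(-2) − 2² = 4.
det(H) > 0 and tr(H) = -6 < 0, so H is negative definite and the point is a local maximum.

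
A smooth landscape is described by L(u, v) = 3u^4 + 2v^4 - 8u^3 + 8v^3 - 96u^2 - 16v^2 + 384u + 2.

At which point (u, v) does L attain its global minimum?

L(u,v) separates as P(u) + Q(v) + 2, so its minimum is min P + min Q + 2.
P'(u) = 12(u - 4)(u - 2)(u + 4) vanishes at u ∈ {-4, 2, 4}; Q'(v) = 8v(v - 1)(v + 4) vanishes at v ∈ {-4, 0, 1}.
Local minima of P (where P''>0): P(-4)=-1792, P(4)=256. Local minima of Q: Q(-4)=-256, Q(1)=-6.
So the global minimum of L is P(-4) + Q(-4) + 2 = -1792 − 256 + 2 = -2046, attained at (-4, -4).

(-4, -4)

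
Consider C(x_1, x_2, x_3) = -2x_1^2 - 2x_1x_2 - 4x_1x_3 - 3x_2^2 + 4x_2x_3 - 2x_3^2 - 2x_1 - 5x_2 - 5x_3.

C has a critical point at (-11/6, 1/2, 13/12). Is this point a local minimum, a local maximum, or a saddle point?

saddle point

The Hessian is constant: H = [[-4, -2, -4], [-2, -6, 4], [-4, 4, -4]].
Leading principal minors: Δ₁ = -4, Δ₂ = 20, Δ₃ = 144.
The minors fit neither the all-positive nor the alternating-sign pattern, so H is indefinite: a saddle point.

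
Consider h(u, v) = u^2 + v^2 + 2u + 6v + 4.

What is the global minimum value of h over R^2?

h(u,v) separates as P(u) + Q(v) + 4, so its minimum is min P + min Q + 4.
P'(u) = 2u + 2 vanishes at u ∈ {-1}; Q'(v) = 2v + 6 vanishes at v ∈ {-3}.
Local minima of P (where P''>0): P(-1)=-1. Local minima of Q: Q(-3)=-9.
So the global minimum of h is P(-1) + Q(-3) + 4 = -1 − 9 + 4 = -6, attained at (-1, -3).

-6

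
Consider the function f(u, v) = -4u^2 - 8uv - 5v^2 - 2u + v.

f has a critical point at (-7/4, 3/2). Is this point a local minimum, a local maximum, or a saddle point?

local maximum

The Hessian of f is constant: H = [[-8, -8], [-8, -10]].
det(H) = (-8)·(-10) − (-8)² = 16.
det(H) > 0 and tr(H) = -18 < 0, so H is negative definite and the point is a local maximum.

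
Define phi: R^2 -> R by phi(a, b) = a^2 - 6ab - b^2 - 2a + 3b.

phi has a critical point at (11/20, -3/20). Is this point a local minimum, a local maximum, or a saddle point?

saddle point

The Hessian of phi is constant: H = [[2, -6], [-6, -2]].
det(H) = 2·(-2) − (-6)² = -40.
Since det(H) < 0, H is indefinite and the critical point is a saddle point.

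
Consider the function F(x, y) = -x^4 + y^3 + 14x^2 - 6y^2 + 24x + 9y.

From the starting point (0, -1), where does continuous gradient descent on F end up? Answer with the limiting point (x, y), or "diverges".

diverges

F is separable, so gradient descent decouples: x follows -∂F/∂x, y follows -∂F/∂y.
∂F/∂x = -4(x - 3)(x + 1)(x + 2); at x=0 this is 24, so x decreases.
∂F/∂y = 3(y - 3)(y - 1); at y=-1 this is 24, so y decreases.
The y-coordinate has no critical point in that direction and runs off to infinity.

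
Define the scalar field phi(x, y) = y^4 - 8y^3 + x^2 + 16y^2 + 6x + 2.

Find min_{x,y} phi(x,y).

phi(x,y) separates as P(x) + Q(y) + 2, so its minimum is min P + min Q + 2.
P'(x) = 2x + 6 vanishes at x ∈ {-3}; Q'(y) = 4y(y - 4)(y - 2) vanishes at y ∈ {0, 2, 4}.
Local minima of P (where P''>0): P(-3)=-9. Local minima of Q: Q(0)=0, Q(4)=0.
So the global minimum of phi is P(-3) + Q(0) + 2 = -9 + 0 + 2 = -7, attained at (-3, 0).

-7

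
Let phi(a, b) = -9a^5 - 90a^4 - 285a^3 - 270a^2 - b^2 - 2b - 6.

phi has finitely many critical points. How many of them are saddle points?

2

phi separates as a function of a plus a function of b, so ∇phi=0 decouples.
∂phi/∂a = -45a(a + 1)(a + 3)(a + 4) = 0 at a ∈ {-4, -3, -1, 0}; ∂phi/∂b = -2(b + 1) = 0 at b ∈ {-1}.
The Hessian is diagonal: diag(phi_aa, phi_bb). Second derivatives: phi_aa(-4)=540, phi_aa(-3)=-270, phi_aa(-1)=270, phi_aa(0)=-540; phi_bb(-1)=-2.
Saddle points occur where the two diagonal entries have opposite signs: (-4, -1), (-1, -1). Count: 2.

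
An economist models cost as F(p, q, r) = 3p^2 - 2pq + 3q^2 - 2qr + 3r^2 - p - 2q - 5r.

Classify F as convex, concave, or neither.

convex

F is quadratic, so its Hessian is the constant matrix H = [[6, -2, 0], [-2, 6, -2], [0, -2, 6]].
Leading principal minors: 6, 32, 168.
All positive ⇒ H ≻ 0 ⇒ convex.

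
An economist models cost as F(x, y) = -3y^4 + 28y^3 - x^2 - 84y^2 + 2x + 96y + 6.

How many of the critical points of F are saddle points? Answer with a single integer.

1

F separates as a function of x plus a function of y, so ∇F=0 decouples.
∂F/∂x = -2(x - 1) = 0 at x ∈ {1}; ∂F/∂y = -12(y - 4)(y - 2)(y - 1) = 0 at y ∈ {1, 2, 4}.
The Hessian is diagonal: diag(F_xx, F_yy). Second derivatives: F_xx(1)=-2; F_yy(1)=-36, F_yy(2)=24, F_yy(4)=-72.
Saddle points occur where the two diagonal entries have opposite signs: (1, 2). Count: 1.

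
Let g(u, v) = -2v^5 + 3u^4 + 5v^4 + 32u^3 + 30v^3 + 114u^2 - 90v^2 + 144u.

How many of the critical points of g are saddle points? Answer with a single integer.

6

g separates as a function of u plus a function of v, so ∇g=0 decouples.
∂g/∂u = 12(u + 1)(u + 3)(u + 4) = 0 at u ∈ {-4, -3, -1}; ∂g/∂v = -10v(v - 3)(v - 2)(v + 3) = 0 at v ∈ {-3, 0, 2, 3}.
The Hessian is diagonal: diag(g_uu, g_vv). Second derivatives: g_uu(-4)=36, g_uu(-3)=-24, g_uu(-1)=72; g_vv(-3)=900, g_vv(0)=-180, g_vv(2)=100, g_vv(3)=-180.
Saddle points occur where the two diagonal entries have opposite signs: (-4, 0), (-4, 3), (-3, -3), (-3, 2), (-1, 0), (-1, 3). Count: 6.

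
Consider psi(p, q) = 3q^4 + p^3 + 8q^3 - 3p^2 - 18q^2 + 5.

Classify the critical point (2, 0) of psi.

saddle point

The mixed partial ∂²psi/∂p∂q is 0, so the Hessian at any point is diag(psi_pp, psi_qq) = diag(6(p - 1), 12(3q^2 + 4q - 3)).
At (2, 0): H = diag(6, -36).
The eigenvalues have opposite signs, so H is indefinite: a saddle point.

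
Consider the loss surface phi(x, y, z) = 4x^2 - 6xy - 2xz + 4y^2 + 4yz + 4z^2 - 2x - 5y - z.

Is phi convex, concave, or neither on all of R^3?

phi is quadratic, so its Hessian is the constant matrix H = [[8, -6, -2], [-6, 8, 4], [-2, 4, 8]].
Leading principal minors: 8, 28, 160.
All positive ⇒ H ≻ 0 ⇒ convex.

convex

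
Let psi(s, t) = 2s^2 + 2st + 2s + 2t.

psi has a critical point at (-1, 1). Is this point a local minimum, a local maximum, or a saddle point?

saddle point

The Hessian of psi is constant: H = [[4, 2], [2, 0]].
det(H) = 4·0 − 2² = -4.
Since det(H) < 0, H is indefinite and the critical point is a saddle point.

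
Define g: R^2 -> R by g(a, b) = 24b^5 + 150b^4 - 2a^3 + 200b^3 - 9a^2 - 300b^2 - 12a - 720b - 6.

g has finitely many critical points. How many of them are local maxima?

g separates as a function of a plus a function of b, so ∇g=0 decouples.
∂g/∂a = -6(a + 1)(a + 2) = 0 at a ∈ {-2, -1}; ∂g/∂b = 120(b - 1)(b + 1)(b + 2)(b + 3) = 0 at b ∈ {-3, -2, -1, 1}.
The Hessian is diagonal: diag(g_aa, g_bb). Second derivatives: g_aa(-2)=6, g_aa(-1)=-6; g_bb(-3)=-960, g_bb(-2)=360, g_bb(-1)=-480, g_bb(1)=2880.
Local maxima occur where both diagonal entries negative: (-1, -3), (-1, -1). Count: 2.

2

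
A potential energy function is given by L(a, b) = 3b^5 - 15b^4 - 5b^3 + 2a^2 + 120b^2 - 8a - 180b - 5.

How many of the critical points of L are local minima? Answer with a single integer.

2

L separates as a function of a plus a function of b, so ∇L=0 decouples.
∂L/∂a = 4(a - 2) = 0 at a ∈ {2}; ∂L/∂b = 15(b - 3)(b - 2)(b - 1)(b + 2) = 0 at b ∈ {-2, 1, 2, 3}.
The Hessian is diagonal: diag(L_aa, L_bb). Second derivatives: L_aa(2)=4; L_bb(-2)=-900, L_bb(1)=90, L_bb(2)=-60, L_bb(3)=150.
Local minima occur where both diagonal entries positive: (2, 1), (2, 3). Count: 2.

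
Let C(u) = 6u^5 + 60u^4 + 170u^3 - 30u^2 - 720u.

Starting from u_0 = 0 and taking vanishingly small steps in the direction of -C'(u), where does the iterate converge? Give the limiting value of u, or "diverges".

C'(u) = 30(u - 1)(u + 2)(u + 3)(u + 4), so C'(0) = -720.
Gradient descent moves in the -C' direction, i.e. u is increasing.
The nearest critical point in that direction is u = 1, where C'' = 1800 > 0 (a local minimum). The iterate converges there.

1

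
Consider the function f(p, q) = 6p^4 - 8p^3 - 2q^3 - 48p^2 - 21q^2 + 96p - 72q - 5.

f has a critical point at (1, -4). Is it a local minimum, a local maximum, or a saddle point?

The mixed partial ∂²f/∂p∂q is 0, so the Hessian at any point is diag(f_pp, f_qq) = diag(24(3p^2 - 2p - 4), -6(2q + 7)).
At (1, -4): H = diag(-72, 6).
The eigenvalues have opposite signs, so H is indefinite: a saddle point.

saddle point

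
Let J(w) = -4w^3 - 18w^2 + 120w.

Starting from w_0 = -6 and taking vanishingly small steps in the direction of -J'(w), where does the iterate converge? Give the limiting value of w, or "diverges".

-5

J'(w) = -12(w - 2)(w + 5), so J'(-6) = -96.
Gradient descent moves in the -J' direction, i.e. w is increasing.
The nearest critical point in that direction is w = -5, where J'' = 84 > 0 (a local minimum). The iterate converges there.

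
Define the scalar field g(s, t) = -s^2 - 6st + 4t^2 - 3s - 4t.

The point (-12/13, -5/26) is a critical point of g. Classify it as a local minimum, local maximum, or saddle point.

The Hessian of g is constant: H = [[-2, -6], [-6, 8]].
det(H) = (-2)·8 − (-6)² = -52.
Since det(H) < 0, H is indefinite and the critical point is a saddle point.

saddle point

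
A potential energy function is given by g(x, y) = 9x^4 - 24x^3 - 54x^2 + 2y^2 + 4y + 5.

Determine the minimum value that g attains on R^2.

-402

g(x,y) separates as P(x) + Q(y) + 5, so its minimum is min P + min Q + 5.
P'(x) = 36x(x - 3)(x + 1) vanishes at x ∈ {-1, 0, 3}; Q'(y) = 4y + 4 vanishes at y ∈ {-1}.
Local minima of P (where P''>0): P(-1)=-21, P(3)=-405. Local minima of Q: Q(-1)=-2.
So the global minimum of g is P(3) + Q(-1) + 5 = -405 − 2 + 5 = -402, attained at (3, -1).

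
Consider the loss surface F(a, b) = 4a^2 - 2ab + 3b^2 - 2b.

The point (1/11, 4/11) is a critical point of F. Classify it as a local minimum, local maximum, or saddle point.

local minimum

The Hessian of F is constant: H = [[8, -2], [-2, 6]].
det(H) = 8·6 − (-2)² = 44.
det(H) > 0 and tr(H) = 14 > 0, so H is positive definite and the point is a local minimum.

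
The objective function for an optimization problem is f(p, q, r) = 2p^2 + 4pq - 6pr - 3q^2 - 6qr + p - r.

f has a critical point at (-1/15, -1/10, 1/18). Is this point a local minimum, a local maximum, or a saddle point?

saddle point

The Hessian is constant: H = [[4, 4, -6], [4, -6, -6], [-6, -6, 0]].
Leading principal minors: Δ₁ = 4, Δ₂ = -40, Δ₃ = 360.
The minors fit neither the all-positive nor the alternating-sign pattern, so H is indefinite: a saddle point.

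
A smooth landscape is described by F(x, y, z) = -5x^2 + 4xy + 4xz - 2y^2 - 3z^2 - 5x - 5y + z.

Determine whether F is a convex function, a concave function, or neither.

F is quadratic, so its Hessian is the constant matrix H = [[-10, 4, 4], [4, -4, 0], [4, 0, -6]].
Leading principal minors: -10, 24, -80.
Signs alternate −, +, − ⇒ H ≺ 0 ⇒ concave.

concave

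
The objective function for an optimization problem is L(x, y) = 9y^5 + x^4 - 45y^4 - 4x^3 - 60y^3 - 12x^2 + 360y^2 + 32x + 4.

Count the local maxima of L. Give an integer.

L separates as a function of x plus a function of y, so ∇L=0 decouples.
∂L/∂x = 4(x - 4)(x - 1)(x + 2) = 0 at x ∈ {-2, 1, 4}; ∂L/∂y = 45y(y - 4)(y - 2)(y + 2) = 0 at y ∈ {-2, 0, 2, 4}.
The Hessian is diagonal: diag(L_xx, L_yy). Second derivatives: L_xx(-2)=72, L_xx(1)=-36, L_xx(4)=72; L_yy(-2)=-2160, L_yy(0)=720, L_yy(2)=-720, L_yy(4)=2160.
Local maxima occur where both diagonal entries negative: (1, -2), (1, 2). Count: 2.

2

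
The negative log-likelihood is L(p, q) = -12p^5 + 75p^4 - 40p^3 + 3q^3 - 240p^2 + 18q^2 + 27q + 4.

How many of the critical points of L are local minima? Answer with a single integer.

L separates as a function of p plus a function of q, so ∇L=0 decouples.
∂L/∂p = -60p(p - 4)(p - 2)(p + 1) = 0 at p ∈ {-1, 0, 2, 4}; ∂L/∂q = 9(q + 1)(q + 3) = 0 at q ∈ {-3, -1}.
The Hessian is diagonal: diag(L_pp, L_qq). Second derivatives: L_pp(-1)=900, L_pp(0)=-480, L_pp(2)=720, L_pp(4)=-2400; L_qq(-3)=-18, L_qq(-1)=18.
Local minima occur where both diagonal entries positive: (-1, -1), (2, -1). Count: 2.

2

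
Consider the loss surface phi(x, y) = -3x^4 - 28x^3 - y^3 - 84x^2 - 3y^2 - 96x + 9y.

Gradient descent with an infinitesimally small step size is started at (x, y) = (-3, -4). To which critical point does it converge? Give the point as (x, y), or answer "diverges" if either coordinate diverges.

phi is separable, so gradient descent decouples: x follows -∂phi/∂x, y follows -∂phi/∂y.
∂phi/∂x = -12(x + 1)(x + 2)(x + 4); at x=-3 this is -24, so x increases.
∂phi/∂y = -3(y - 1)(y + 3); at y=-4 this is -15, so y increases.
x converges to its nearest critical value -2 (a local min of the x-part); y converges to -3. The iterate converges to (-2, -3).

(-2, -3)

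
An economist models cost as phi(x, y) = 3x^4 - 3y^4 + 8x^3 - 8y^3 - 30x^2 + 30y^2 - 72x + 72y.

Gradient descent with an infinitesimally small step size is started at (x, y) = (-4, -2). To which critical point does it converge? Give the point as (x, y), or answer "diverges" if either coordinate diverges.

phi is separable, so gradient descent decouples: x follows -∂phi/∂x, y follows -∂phi/∂y.
∂phi/∂x = 12(x - 2)(x + 1)(x + 3); at x=-4 this is -216, so x increases.
∂phi/∂y = -12(y - 2)(y + 1)(y + 3); at y=-2 this is -48, so y increases.
x converges to its nearest critical value -3 (a local min of the x-part); y converges to -1. The iterate converges to (-3, -1).

(-3, -1)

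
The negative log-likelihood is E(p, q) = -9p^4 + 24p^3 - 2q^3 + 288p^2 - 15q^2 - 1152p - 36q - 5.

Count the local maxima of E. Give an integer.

E separates as a function of p plus a function of q, so ∇E=0 decouples.
∂E/∂p = -36(p - 4)(p - 2)(p + 4) = 0 at p ∈ {-4, 2, 4}; ∂E/∂q = -6(q + 2)(q + 3) = 0 at q ∈ {-3, -2}.
The Hessian is diagonal: diag(E_pp, E_qq). Second derivatives: E_pp(-4)=-1728, E_pp(2)=432, E_pp(4)=-576; E_qq(-3)=6, E_qq(-2)=-6.
Local maxima occur where both diagonal entries negative: (-4, -2), (4, -2). Count: 2.

2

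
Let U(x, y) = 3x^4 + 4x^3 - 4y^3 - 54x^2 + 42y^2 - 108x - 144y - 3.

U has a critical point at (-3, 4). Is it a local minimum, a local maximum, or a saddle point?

saddle point

The mixed partial ∂²U/∂x∂y is 0, so the Hessian at any point is diag(U_xx, U_yy) = diag(12(3x^2 + 2x - 9), 12(-2y + 7)).
At (-3, 4): H = diag(144, -12).
The eigenvalues have opposite signs, so H is indefinite: a saddle point.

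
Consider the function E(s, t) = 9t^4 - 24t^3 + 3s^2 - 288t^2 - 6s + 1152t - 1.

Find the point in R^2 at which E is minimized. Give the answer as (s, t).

(1, -4)

E(s,t) separates as P(s) + Q(t) − 1, so its minimum is min P + min Q − 1.
P'(s) = 6s - 6 vanishes at s ∈ {1}; Q'(t) = 36(t - 4)(t - 2)(t + 4) vanishes at t ∈ {-4, 2, 4}.
Local minima of P (where P''>0): P(1)=-3. Local minima of Q: Q(-4)=-5376, Q(4)=768.
So the global minimum of E is P(1) + Q(-4) − 1 = -3 − 5376 − 1 = -5380, attained at (1, -4).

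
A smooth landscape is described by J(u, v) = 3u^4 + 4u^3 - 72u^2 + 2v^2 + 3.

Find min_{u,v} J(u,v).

J(u,v) separates as P(u) + Q(v) + 3, so its minimum is min P + min Q + 3.
P'(u) = 12u(u - 3)(u + 4) vanishes at u ∈ {-4, 0, 3}; Q'(v) = 4v vanishes at v ∈ {0}.
Local minima of P (where P''>0): P(-4)=-640, P(3)=-297. Local minima of Q: Q(0)=0.
So the global minimum of J is P(-4) + Q(0) + 3 = -640 + 0 + 3 = -637, attained at (-4, 0).

-637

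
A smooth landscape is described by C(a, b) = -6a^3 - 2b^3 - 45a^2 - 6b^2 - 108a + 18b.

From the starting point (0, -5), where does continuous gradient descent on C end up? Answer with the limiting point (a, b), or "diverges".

diverges

C is separable, so gradient descent decouples: a follows -∂C/∂a, b follows -∂C/∂b.
∂C/∂a = -18(a + 2)(a + 3); at a=0 this is -108, so a increases.
∂C/∂b = -6(b - 1)(b + 3); at b=-5 this is -72, so b increases.
The a-coordinate has no critical point in that direction and runs off to infinity.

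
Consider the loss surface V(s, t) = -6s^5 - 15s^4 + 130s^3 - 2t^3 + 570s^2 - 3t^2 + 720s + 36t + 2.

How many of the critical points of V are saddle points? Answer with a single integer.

4

V separates as a function of s plus a function of t, so ∇V=0 decouples.
∂V/∂s = -30(s - 4)(s + 1)(s + 2)(s + 3) = 0 at s ∈ {-3, -2, -1, 4}; ∂V/∂t = -6(t - 2)(t + 3) = 0 at t ∈ {-3, 2}.
The Hessian is diagonal: diag(V_ss, V_tt). Second derivatives: V_ss(-3)=420, V_ss(-2)=-180, V_ss(-1)=300, V_ss(4)=-6300; V_tt(-3)=30, V_tt(2)=-30.
Saddle points occur where the two diagonal entries have opposite signs: (-3, 2), (-2, -3), (-1, 2), (4, -3). Count: 4.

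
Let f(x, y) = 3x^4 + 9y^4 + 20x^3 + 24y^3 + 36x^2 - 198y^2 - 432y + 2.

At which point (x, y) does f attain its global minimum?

f(x,y) separates as P(x) + Q(y) + 2, so its minimum is min P + min Q + 2.
P'(x) = 12x(x + 2)(x + 3) vanishes at x ∈ {-3, -2, 0}; Q'(y) = 36(y - 3)(y + 1)(y + 4) vanishes at y ∈ {-4, -1, 3}.
Local minima of P (where P''>0): P(-3)=27, P(0)=0. Local minima of Q: Q(-4)=-672, Q(3)=-1701.
So the global minimum of f is P(0) + Q(3) + 2 = 0 − 1701 + 2 = -1699, attained at (0, 3).

(0, 3)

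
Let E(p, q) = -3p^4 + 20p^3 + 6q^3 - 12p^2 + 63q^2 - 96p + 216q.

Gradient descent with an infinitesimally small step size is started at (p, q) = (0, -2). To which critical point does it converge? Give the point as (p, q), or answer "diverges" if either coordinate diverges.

E is separable, so gradient descent decouples: p follows -∂E/∂p, q follows -∂E/∂q.
∂E/∂p = -12(p - 4)(p - 2)(p + 1); at p=0 this is -96, so p increases.
∂E/∂q = 18(q + 3)(q + 4); at q=-2 this is 36, so q decreases.
p converges to its nearest critical value 2 (a local min of the p-part); q converges to -3. The iterate converges to (2, -3).

(2, -3)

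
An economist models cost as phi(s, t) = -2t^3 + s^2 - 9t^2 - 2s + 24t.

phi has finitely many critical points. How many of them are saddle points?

phi separates as a function of s plus a function of t, so ∇phi=0 decouples.
∂phi/∂s = 2(s - 1) = 0 at s ∈ {1}; ∂phi/∂t = -6(t - 1)(t + 4) = 0 at t ∈ {-4, 1}.
The Hessian is diagonal: diag(phi_ss, phi_tt). Second derivatives: phi_ss(1)=2; phi_tt(-4)=30, phi_tt(1)=-30.
Saddle points occur where the two diagonal entries have opposite signs: (1, 1). Count: 1.

1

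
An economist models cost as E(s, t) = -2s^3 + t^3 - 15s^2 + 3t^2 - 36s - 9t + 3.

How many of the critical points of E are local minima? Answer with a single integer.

E separates as a function of s plus a function of t, so ∇E=0 decouples.
∂E/∂s = -6(s + 2)(s + 3) = 0 at s ∈ {-3, -2}; ∂E/∂t = 3(t - 1)(t + 3) = 0 at t ∈ {-3, 1}.
The Hessian is diagonal: diag(E_ss, E_tt). Second derivatives: E_ss(-3)=6, E_ss(-2)=-6; E_tt(-3)=-12, E_tt(1)=12.
Local minima occur where both diagonal entries positive: (-3, 1). Count: 1.

1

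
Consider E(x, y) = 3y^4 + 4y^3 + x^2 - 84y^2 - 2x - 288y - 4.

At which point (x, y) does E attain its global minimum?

E(x,y) separates as P(x) + Q(y) − 4, so its minimum is min P + min Q − 4.
P'(x) = 2x - 2 vanishes at x ∈ {1}; Q'(y) = 12(y - 4)(y + 2)(y + 3) vanishes at y ∈ {-3, -2, 4}.
Local minima of P (where P''>0): P(1)=-1. Local minima of Q: Q(-3)=243, Q(4)=-1472.
So the global minimum of E is P(1) + Q(4) − 4 = -1 − 1472 − 4 = -1477, attained at (1, 4).

(1, 4)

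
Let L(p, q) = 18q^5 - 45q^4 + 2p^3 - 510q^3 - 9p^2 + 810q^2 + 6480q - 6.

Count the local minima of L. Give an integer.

L separates as a function of p plus a function of q, so ∇L=0 decouples.
∂L/∂p = 6p(p - 3) = 0 at p ∈ {0, 3}; ∂L/∂q = 90(q - 4)(q - 3)(q + 2)(q + 3) = 0 at q ∈ {-3, -2, 3, 4}.
The Hessian is diagonal: diag(L_pp, L_qq). Second derivatives: L_pp(0)=-18, L_pp(3)=18; L_qq(-3)=-3780, L_qq(-2)=2700, L_qq(3)=-2700, L_qq(4)=3780.
Local minima occur where both diagonal entries positive: (3, -2), (3, 4). Count: 2.

2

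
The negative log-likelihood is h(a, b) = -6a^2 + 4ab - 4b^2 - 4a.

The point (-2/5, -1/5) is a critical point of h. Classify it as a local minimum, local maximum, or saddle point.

local maximum

The Hessian of h is constant: H = [[-12, 4], [4, -8]].
det(H) = (-12)·(-8) − 4² = 80.
det(H) > 0 and tr(H) = -20 < 0, so H is negative definite and the point is a local maximum.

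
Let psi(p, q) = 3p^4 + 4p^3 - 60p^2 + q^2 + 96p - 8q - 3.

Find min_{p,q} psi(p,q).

psi(p,q) separates as A(p) + B(q) − 3, so its minimum is min A + min B − 3.
A'(p) = 12(p - 2)(p - 1)(p + 4) vanishes at p ∈ {-4, 1, 2}; B'(q) = 2q - 8 vanishes at q ∈ {4}.
Local minima of A (where A''>0): A(-4)=-832, A(2)=32. Local minima of B: B(4)=-16.
So the global minimum of psi is A(-4) + B(4) − 3 = -832 − 16 − 3 = -851, attained at (-4, 4).

-851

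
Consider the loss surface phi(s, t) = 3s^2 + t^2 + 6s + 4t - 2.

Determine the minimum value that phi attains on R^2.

-9

phi(s,t) separates as P(s) + Q(t) − 2, so its minimum is min P + min Q − 2.
P'(s) = 6s + 6 vanishes at s ∈ {-1}; Q'(t) = 2(t + 2) vanishes at t ∈ {-2}.
Local minima of P (where P''>0): P(-1)=-3. Local minima of Q: Q(-2)=-4.
So the global minimum of phi is P(-1) + Q(-2) − 2 = -3 − 4 − 2 = -9, attained at (-1, -2).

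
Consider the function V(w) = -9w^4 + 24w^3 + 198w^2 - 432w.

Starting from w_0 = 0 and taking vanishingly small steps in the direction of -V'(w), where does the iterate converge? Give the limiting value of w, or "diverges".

V'(w) = -36(w - 4)(w - 1)(w + 3), so V'(0) = -432.
Gradient descent moves in the -V' direction, i.e. w is increasing.
The nearest critical point in that direction is w = 1, where V'' = 432 > 0 (a local minimum). The iterate converges there.

1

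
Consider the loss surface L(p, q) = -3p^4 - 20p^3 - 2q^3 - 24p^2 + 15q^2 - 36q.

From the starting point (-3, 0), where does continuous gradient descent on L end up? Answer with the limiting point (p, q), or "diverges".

(-1, 2)

L is separable, so gradient descent decouples: p follows -∂L/∂p, q follows -∂L/∂q.
∂L/∂p = -12p(p + 1)(p + 4); at p=-3 this is -72, so p increases.
∂L/∂q = -6(q - 3)(q - 2); at q=0 this is -36, so q increases.
p converges to its nearest critical value -1 (a local min of the p-part); q converges to 2. The iterate converges to (-1, 2).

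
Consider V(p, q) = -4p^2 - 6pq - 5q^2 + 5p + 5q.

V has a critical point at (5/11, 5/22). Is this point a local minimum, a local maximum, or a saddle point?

The Hessian of V is constant: H = [[-8, -6], [-6, -10]].
det(H) = (-8)·(-10) − (-6)² = 44.
det(H) > 0 and tr(H) = -18 < 0, so H is negative definite and the point is a local maximum.

local maximum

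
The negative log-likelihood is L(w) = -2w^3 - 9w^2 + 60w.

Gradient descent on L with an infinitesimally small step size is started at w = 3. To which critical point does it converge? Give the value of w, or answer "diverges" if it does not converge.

L'(w) = -6(w - 2)(w + 5), so L'(3) = -48.
Gradient descent moves in the -L' direction, i.e. w is increasing.
There is no critical point above w=3, and L' keeps the same sign, so the iterate runs off to +∞.

diverges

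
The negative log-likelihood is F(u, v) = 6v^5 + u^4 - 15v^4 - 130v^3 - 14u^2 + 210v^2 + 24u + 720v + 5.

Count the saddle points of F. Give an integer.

F separates as a function of u plus a function of v, so ∇F=0 decouples.
∂F/∂u = 4(u - 2)(u - 1)(u + 3) = 0 at u ∈ {-3, 1, 2}; ∂F/∂v = 30(v - 4)(v - 2)(v + 1)(v + 3) = 0 at v ∈ {-3, -1, 2, 4}.
The Hessian is diagonal: diag(F_uu, F_vv). Second derivatives: F_uu(-3)=80, F_uu(1)=-16, F_uu(2)=20; F_vv(-3)=-2100, F_vv(-1)=900, F_vv(2)=-900, F_vv(4)=2100.
Saddle points occur where the two diagonal entries have opposite signs: (-3, -3), (-3, 2), (1, -1), (1, 4), (2, -3), (2, 2). Count: 6.

6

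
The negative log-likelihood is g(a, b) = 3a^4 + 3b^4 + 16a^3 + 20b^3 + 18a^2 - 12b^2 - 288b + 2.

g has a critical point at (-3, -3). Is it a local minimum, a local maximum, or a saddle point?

saddle point

The mixed partial ∂²g/∂a∂b is 0, so the Hessian at any point is diag(g_aa, g_bb) = diag(12(3a^2 + 8a + 3), 12(3b^2 + 10b - 2)).
At (-3, -3): H = diag(72, -60).
The eigenvalues have opposite signs, so H is indefinite: a saddle point.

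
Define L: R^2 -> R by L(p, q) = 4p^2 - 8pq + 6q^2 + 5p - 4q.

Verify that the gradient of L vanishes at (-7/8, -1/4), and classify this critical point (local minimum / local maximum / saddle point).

local minimum

∇L = (8p - 8q + 5, -8p + 12q - 4); substituting (-7/8, -1/4) gives ∇L = (0, 0), so (-7/8, -1/4) is indeed a critical point.
The Hessian of L is constant: H = [[8, -8], [-8, 12]].
det(H) = 8·12 − (-8)² = 32.
det(H) > 0 and tr(H) = 20 > 0, so H is positive definite and the point is a local minimum.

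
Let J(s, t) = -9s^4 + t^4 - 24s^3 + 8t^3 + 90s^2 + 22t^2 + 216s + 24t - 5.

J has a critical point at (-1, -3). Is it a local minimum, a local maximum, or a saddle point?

local minimum

The mixed partial ∂²J/∂s∂t is 0, so the Hessian at any point is diag(J_ss, J_tt) = diag(36(-3s^2 - 4s + 5), 4(3t^2 + 12t + 11)).
At (-1, -3): H = diag(216, 8).
Both eigenvalues are positive, so H is positive definite: a local minimum.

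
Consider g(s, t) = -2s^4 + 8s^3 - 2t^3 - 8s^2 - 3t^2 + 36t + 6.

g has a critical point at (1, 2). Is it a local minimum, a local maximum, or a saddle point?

The mixed partial ∂²g/∂s∂t is 0, so the Hessian at any point is diag(g_ss, g_tt) = diag(8(-3s^2 + 6s - 2), -6(2t + 1)).
At (1, 2): H = diag(8, -30).
The eigenvalues have opposite signs, so H is indefinite: a saddle point.

saddle point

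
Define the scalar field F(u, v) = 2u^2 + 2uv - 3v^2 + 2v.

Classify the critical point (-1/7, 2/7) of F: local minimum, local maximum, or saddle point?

The Hessian of F is constant: H = [[4, 2], [2, -6]].
det(H) = 4·(-6) − 2² = -28.
Since det(H) < 0, H is indefinite and the critical point is a saddle point.

saddle point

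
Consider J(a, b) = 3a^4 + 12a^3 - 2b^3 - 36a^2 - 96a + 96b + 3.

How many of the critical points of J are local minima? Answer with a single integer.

J separates as a function of a plus a function of b, so ∇J=0 decouples.
∂J/∂a = 12(a - 2)(a + 1)(a + 4) = 0 at a ∈ {-4, -1, 2}; ∂J/∂b = -6(b - 4)(b + 4) = 0 at b ∈ {-4, 4}.
The Hessian is diagonal: diag(J_aa, J_bb). Second derivatives: J_aa(-4)=216, J_aa(-1)=-108, J_aa(2)=216; J_bb(-4)=48, J_bb(4)=-48.
Local minima occur where both diagonal entries positive: (-4, -4), (2, -4). Count: 2.

2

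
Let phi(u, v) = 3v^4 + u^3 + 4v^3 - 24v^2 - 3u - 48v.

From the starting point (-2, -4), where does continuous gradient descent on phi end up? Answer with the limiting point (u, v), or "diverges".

diverges

phi is separable, so gradient descent decouples: u follows -∂phi/∂u, v follows -∂phi/∂v.
∂phi/∂u = 3(u - 1)(u + 1); at u=-2 this is 9, so u decreases.
∂phi/∂v = 12(v - 2)(v + 1)(v + 2); at v=-4 this is -432, so v increases.
The u-coordinate has no critical point in that direction and runs off to infinity.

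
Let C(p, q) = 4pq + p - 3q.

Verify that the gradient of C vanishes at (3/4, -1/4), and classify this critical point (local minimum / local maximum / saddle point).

saddle point

∇C = (4q + 1, 4p - 3); substituting (3/4, -1/4) gives ∇C = (0, 0), so (3/4, -1/4) is indeed a critical point.
The Hessian of C is constant: H = [[0, 4], [4, 0]].
det(H) = 0·0 − 4² = -16.
Since det(H) < 0, H is indefinite and the critical point is a saddle point.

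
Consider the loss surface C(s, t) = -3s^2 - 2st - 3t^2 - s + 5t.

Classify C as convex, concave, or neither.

C is quadratic, so its Hessian is the constant matrix H = [[-6, -2], [-2, -6]].
det(H) = 32, tr(H) = -12.
det(H) > 0 and tr(H) < 0, so H is negative definite everywhere: concave.

concave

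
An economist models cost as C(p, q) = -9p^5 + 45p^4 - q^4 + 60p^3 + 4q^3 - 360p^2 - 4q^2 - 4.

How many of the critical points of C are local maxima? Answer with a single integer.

C separates as a function of p plus a function of q, so ∇C=0 decouples.
∂C/∂p = -45p(p - 4)(p - 2)(p + 2) = 0 at p ∈ {-2, 0, 2, 4}; ∂C/∂q = -4q(q - 2)(q - 1) = 0 at q ∈ {0, 1, 2}.
The Hessian is diagonal: diag(C_pp, C_qq). Second derivatives: C_pp(-2)=2160, C_pp(0)=-720, C_pp(2)=720, C_pp(4)=-2160; C_qq(0)=-8, C_qq(1)=4, C_qq(2)=-8.
Local maxima occur where both diagonal entries negative: (0, 0), (0, 2), (4, 0), (4, 2). Count: 4.

4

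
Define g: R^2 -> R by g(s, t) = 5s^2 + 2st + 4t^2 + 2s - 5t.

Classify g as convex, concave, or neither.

g is quadratic, so its Hessian is the constant matrix H = [[10, 2], [2, 8]].
det(H) = 76, tr(H) = 18.
det(H) > 0 and tr(H) > 0, so H is positive definite everywhere: convex.

convex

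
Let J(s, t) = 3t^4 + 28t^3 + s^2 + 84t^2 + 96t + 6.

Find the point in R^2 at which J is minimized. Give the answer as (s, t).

J(s,t) separates as P(s) + Q(t) + 6, so its minimum is min P + min Q + 6.
P'(s) = 2s vanishes at s ∈ {0}; Q'(t) = 12(t + 1)(t + 2)(t + 4) vanishes at t ∈ {-4, -2, -1}.
Local minima of P (where P''>0): P(0)=0. Local minima of Q: Q(-4)=-64, Q(-1)=-37.
So the global minimum of J is P(0) + Q(-4) + 6 = 0 − 64 + 6 = -58, attained at (0, -4).

(0, -4)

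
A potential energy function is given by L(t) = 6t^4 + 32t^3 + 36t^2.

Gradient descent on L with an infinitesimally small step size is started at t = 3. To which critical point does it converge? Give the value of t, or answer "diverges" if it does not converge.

L'(t) = 24t(t + 1)(t + 3), so L'(3) = 1728.
Gradient descent moves in the -L' direction, i.e. t is decreasing.
The nearest critical point in that direction is t = 0, where L'' = 72 > 0 (a local minimum). The iterate converges there.

0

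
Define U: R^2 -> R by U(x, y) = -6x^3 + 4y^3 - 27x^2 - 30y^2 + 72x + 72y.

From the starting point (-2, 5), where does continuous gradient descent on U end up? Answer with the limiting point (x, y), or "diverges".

(-4, 3)

U is separable, so gradient descent decouples: x follows -∂U/∂x, y follows -∂U/∂y.
∂U/∂x = -18(x - 1)(x + 4); at x=-2 this is 108, so x decreases.
∂U/∂y = 12(y - 3)(y - 2); at y=5 this is 72, so y decreases.
x converges to its nearest critical value -4 (a local min of the x-part); y converges to 3. The iterate converges to (-4, 3).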